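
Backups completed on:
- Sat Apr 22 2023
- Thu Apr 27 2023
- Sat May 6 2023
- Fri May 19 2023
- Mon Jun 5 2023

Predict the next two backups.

Mon Jun 26 2023, Fri Jul 21 2023

Intervals are 5, 9, 13, 17 days — an arithmetic progression with common difference 4.
Next gap: 21 days. Mon Jun 5 2023 + 21 days = Mon Jun 26 2023.
Next gap: 25 days. Mon Jun 26 2023 + 25 days = Fri Jul 21 2023.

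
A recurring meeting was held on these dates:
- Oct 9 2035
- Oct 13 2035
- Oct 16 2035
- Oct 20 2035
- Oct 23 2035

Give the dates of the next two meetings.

Oct 27 2035, Oct 30 2035

Every event lands on a Tuesday or Saturday (gaps cycle 4, 3, 4, 3).
So the schedule is: every Tuesday and Saturday.
Next Saturday: Oct 27 2035.
The following Tuesday is Oct 30 2035.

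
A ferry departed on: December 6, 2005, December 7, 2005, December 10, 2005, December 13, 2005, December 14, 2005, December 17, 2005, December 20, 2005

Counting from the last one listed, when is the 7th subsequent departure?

The gap pattern 1, 3, 3, 1, 3, 3 repeats every 3 events.
These are the Tuesdays, Wednesdays and Saturdays of each week.
Next Wednesday: December 21, 2005.
Next Saturday: December 24, 2005.
Next Tuesday: December 27, 2005.
The following Wednesday is December 28, 2005.
The following Saturday is December 31, 2005.
The following Tuesday is January 3, 2006.
Next Wednesday: January 4, 2006.

January 4, 2006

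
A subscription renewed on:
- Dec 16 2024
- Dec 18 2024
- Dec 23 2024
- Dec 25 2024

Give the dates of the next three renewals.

Dec 30 2024, Jan 1 2025, Jan 6 2025

Gaps: 2, 5, 2 days — not constant, but cyclic with period 2.
The events fall on every Monday and Wednesday.
The following Monday is Dec 30 2024.
The following Wednesday is Jan 1 2025.
The following Monday is Jan 6 2025.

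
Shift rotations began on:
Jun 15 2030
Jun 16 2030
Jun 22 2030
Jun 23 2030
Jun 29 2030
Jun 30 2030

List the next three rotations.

The gap pattern 1, 6, 1, 6, 1 repeats every 2 events.
These are the Saturdays and Sundays of each week.
Next Saturday: Jul 6 2030.
The following Sunday is Jul 7 2030.
Next Saturday: Jul 13 2030.

Jul 6 2030, Jul 7 2030, Jul 13 2030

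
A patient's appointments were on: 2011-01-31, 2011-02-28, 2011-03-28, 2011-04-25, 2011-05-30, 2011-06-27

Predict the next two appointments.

2011-07-25, 2011-08-29

All Mondays; the gaps (28, 28, 28, 35, 28) vary with month length.
This is the last Monday of each month.
Last Monday of July 2011: 2011-07-25.
August 2011 ends with Monday 2011-08-29.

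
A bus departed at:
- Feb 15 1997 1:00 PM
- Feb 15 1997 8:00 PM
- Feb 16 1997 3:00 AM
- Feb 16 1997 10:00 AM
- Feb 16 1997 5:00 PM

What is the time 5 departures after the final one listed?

The interval is a steady 7 hours (7, 7, 7, 7).
Feb 16 1997 5:00 PM + 7 h = Feb 17 1997 12:00 AM.
Feb 17 1997 12:00 AM + 7 h = Feb 17 1997 7:00 AM.
Feb 17 1997 7:00 AM + 7 h = Feb 17 1997 2:00 PM.
Feb 17 1997 2:00 PM + 7 h = Feb 17 1997 9:00 PM.
Feb 17 1997 9:00 PM + 7 h = Feb 18 1997 4:00 AM.

Feb 18 1997 4:00 AM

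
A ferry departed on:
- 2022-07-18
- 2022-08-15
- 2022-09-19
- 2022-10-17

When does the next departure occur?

All dates are Mondays, 28, 35, 28 days apart.
Specifically, the 3rd Monday of each month.
November 2022 — 3rd Monday is 2022-11-21.

2022-11-21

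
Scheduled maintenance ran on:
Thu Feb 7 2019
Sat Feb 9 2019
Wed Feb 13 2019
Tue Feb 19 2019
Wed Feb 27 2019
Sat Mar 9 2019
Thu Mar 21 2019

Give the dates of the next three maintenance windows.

Intervals are 2, 4, 6, 8, 10, 12 days — an arithmetic progression with common difference 2.
Next gap: 14 days. Thu Mar 21 2019 + 14 days = Thu Apr 4 2019.
Next gap: 16 days. Thu Apr 4 2019 + 16 days = Sat Apr 20 2019.
Next gap: 18 days. Sat Apr 20 2019 + 18 days = Wed May 8 2019.

Thu Apr 4 2019, Sat Apr 20 2019, Wed May 8 2019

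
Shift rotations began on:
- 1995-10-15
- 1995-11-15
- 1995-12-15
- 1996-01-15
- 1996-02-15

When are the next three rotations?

Each date is the 15th; the gaps (31, 30, 31, 31) track the month lengths.
The rule is the 15th of each month.
Next: March 1996 → 1996-03-15.
Next: April 1996 → 1996-04-15.
Next: May 1996 → 1996-05-15.

1996-03-15, 1996-04-15, 1996-05-15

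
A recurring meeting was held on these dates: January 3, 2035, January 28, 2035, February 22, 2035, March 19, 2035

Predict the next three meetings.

Every event comes 25 days after the last (25, 25, 25).
March 19, 2035 + 25 days = April 13, 2035.
April 13, 2035 + 25 days = May 8, 2035.
May 8, 2035 + 25 days = June 2, 2035.

April 13, 2035; May 8, 2035; June 2, 2035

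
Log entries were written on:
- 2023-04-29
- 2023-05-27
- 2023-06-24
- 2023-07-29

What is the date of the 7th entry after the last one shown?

Every date is a Saturday; gaps 28, 28, 35 days.
Each is the last Saturday of its month (at least one falls on the 29th or later, ruling out '4th Saturday').
August 2023 ends with Saturday 2023-08-26.
Last Saturday of September 2023: 2023-09-30.
Last Saturday of October 2023: 2023-10-28.
November 2023 ends with Saturday 2023-11-25.
Last Saturday of December 2023: 2023-12-30.
January 2024 ends with Saturday 2024-01-27.
Last Saturday of February 2024: 2024-02-24.

2024-02-24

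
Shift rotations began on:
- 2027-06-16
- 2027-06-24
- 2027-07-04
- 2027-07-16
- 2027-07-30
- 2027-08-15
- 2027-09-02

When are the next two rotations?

2027-09-22, 2027-10-14

Gaps: 8, 10, 12, 14, 16, 18 days — each gap is 2 larger than the previous one.
Next gap: 20 days. 2027-09-02 + 20 days = 2027-09-22.
Next gap: 22 days. 2027-09-22 + 22 days = 2027-10-14.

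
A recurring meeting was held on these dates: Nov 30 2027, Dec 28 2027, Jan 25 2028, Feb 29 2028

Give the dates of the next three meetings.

All Tuesdays; the gaps (28, 28, 35) vary with month length.
This is the last Tuesday of each month.
Last Tuesday of March 2028: Mar 28 2028.
Last Tuesday of April 2028: Apr 25 2028.
Last Tuesday of May 2028: May 30 2028.

Mar 28 2028, Apr 25 2028, May 30 2028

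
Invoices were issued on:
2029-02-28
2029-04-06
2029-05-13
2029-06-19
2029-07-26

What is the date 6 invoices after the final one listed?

2030-03-05

Gaps between consecutive events: 37, 37, 37, 37 days — a constant 37-day interval.
2029-07-26 + 37 days = 2029-09-01.
2029-09-01 + 37 days = 2029-10-08.
2029-10-08 + 37 days = 2029-11-14.
2029-11-14 + 37 days = 2029-12-21.
2029-12-21 + 37 days = 2030-01-27.
2030-01-27 + 37 days = 2030-03-05.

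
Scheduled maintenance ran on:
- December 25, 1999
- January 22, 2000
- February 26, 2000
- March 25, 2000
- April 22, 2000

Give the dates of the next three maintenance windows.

These are Saturdays at 28- or 35-day spacing (28, 35, 28, 28).
The pattern: 4th Saturday of the month.
May 2000 — 4th Saturday is May 27, 2000.
June 2000 — 4th Saturday is June 24, 2000.
4th Saturday of July 2000: July 22, 2000.

May 27, 2000; June 24, 2000; July 22, 2000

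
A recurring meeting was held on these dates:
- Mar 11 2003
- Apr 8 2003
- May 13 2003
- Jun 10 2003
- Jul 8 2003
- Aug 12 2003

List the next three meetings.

These are Tuesdays at 28- or 35-day spacing (28, 35, 28, 28, 35).
The pattern: 2nd Tuesday of the month.
September 2003 — 2nd Tuesday is Sep 9 2003.
2nd Tuesday of October 2003: Oct 14 2003.
2nd Tuesday of November 2003: Nov 11 2003.

Sep 9 2003, Oct 14 2003, Nov 11 2003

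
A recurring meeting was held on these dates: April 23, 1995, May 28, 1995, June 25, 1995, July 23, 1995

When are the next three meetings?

August 27, 1995; September 24, 1995; October 22, 1995

All dates are Sundays, 35, 28, 28 days apart.
Specifically, the 4th Sunday of each month.
August 1995 — 4th Sunday is August 27, 1995.
September 1995 — 4th Sunday is September 24, 1995.
4th Sunday of October 1995: October 22, 1995.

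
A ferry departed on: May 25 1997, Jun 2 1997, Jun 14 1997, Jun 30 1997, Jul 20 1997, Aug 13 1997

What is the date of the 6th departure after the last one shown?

Mar 29 1998

The spacing grows by 4 each time: 8, 12, 16, 20, 24 days.
Next gap: 28 days. Aug 13 1997 + 28 days = Sep 10 1997.
Next gap: 32 days. Sep 10 1997 + 32 days = Oct 12 1997.
Next gap: 36 days. Oct 12 1997 + 36 days = Nov 17 1997.
Next gap: 40 days. Nov 17 1997 + 40 days = Dec 27 1997.
Next gap: 44 days. Dec 27 1997 + 44 days = Feb 9 1998.
Next gap: 48 days. Feb 9 1998 + 48 days = Mar 29 1998.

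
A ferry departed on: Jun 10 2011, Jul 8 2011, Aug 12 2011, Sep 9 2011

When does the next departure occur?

Gaps: 28, 35, 28 days — a mix of 28 and 35. Every date is a Friday.
Each is the 2nd Friday of its month.
October 2011 — 2nd Friday is Oct 14 2011.

Oct 14 2011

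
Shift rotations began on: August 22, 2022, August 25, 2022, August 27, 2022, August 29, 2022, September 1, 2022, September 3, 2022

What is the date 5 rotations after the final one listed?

September 15, 2022

Gaps: 3, 2, 2, 3, 2 days — not constant, but cyclic with period 3.
The events fall on every Monday, Thursday and Saturday.
Next Monday: September 5, 2022.
The following Thursday is September 8, 2022.
The following Saturday is September 10, 2022.
Next Monday: September 12, 2022.
The following Thursday is September 15, 2022.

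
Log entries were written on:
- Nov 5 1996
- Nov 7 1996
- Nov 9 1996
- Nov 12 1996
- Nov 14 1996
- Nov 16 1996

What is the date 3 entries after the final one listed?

Nov 23 1996

The gap pattern 2, 2, 3, 2, 2 repeats every 3 events.
These are the Tuesdays, Thursdays and Saturdays of each week.
Next Tuesday: Nov 19 1996.
The following Thursday is Nov 21 1996.
Next Saturday: Nov 23 1996.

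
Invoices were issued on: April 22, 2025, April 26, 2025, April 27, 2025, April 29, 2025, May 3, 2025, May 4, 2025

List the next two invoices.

The gap pattern 4, 1, 2, 4, 1 repeats every 3 events.
These are the Tuesdays, Saturdays and Sundays of each week.
The following Tuesday is May 6, 2025.
The following Saturday is May 10, 2025.

May 6, 2025; May 10, 2025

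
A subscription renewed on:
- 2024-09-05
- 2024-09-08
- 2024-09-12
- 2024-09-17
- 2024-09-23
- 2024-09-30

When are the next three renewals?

Gaps: 3, 4, 5, 6, 7 days — each gap is 1 larger than the previous one.
Next gap: 8 days. 2024-09-30 + 8 days = 2024-10-08.
Next gap: 9 days. 2024-10-08 + 9 days = 2024-10-17.
Next gap: 10 days. 2024-10-17 + 10 days = 2024-10-27.

2024-10-08, 2024-10-17, 2024-10-27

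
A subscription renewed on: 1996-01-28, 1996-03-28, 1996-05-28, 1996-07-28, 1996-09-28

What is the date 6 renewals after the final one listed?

1997-09-28

Gaps: 60, 61, 61, 62 days — not constant. Every event is on the 28th of the month.
Pattern: the 28th of every 2 months.
Next: November 1996 → 1996-11-28.
Next: January 1997 → 1997-01-28.
Next: March 1997 → 1997-03-28.
May 1997: 1997-05-28.
July 1997: 1997-07-28.
Next: September 1997 → 1997-09-28.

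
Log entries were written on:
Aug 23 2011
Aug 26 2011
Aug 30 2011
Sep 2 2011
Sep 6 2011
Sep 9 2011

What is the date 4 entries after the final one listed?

The gap pattern 3, 4, 3, 4, 3 repeats every 2 events.
These are the Tuesdays and Fridays of each week.
The following Tuesday is Sep 13 2011.
The following Friday is Sep 16 2011.
Next Tuesday: Sep 20 2011.
The following Friday is Sep 23 2011.

Sep 23 2011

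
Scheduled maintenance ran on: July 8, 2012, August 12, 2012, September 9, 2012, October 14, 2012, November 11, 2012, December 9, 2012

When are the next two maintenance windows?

All dates are Sundays, 35, 28, 35, 28, 28 days apart.
Specifically, the 2nd Sunday of each month.
January 2013 — 2nd Sunday is January 13, 2013.
February 2013 — 2nd Sunday is February 10, 2013.

January 13, 2013; February 10, 2013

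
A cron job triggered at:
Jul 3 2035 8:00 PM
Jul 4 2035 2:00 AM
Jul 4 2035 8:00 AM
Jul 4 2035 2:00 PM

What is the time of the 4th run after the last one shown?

The interval is a steady 6 hours (6, 6, 6).
Jul 4 2035 2:00 PM + 6 h = Jul 4 2035 8:00 PM.
Jul 4 2035 8:00 PM + 6 h = Jul 5 2035 2:00 AM.
Jul 5 2035 2:00 AM + 6 h = Jul 5 2035 8:00 AM.
Jul 5 2035 8:00 AM + 6 h = Jul 5 2035 2:00 PM.

Jul 5 2035 2:00 PM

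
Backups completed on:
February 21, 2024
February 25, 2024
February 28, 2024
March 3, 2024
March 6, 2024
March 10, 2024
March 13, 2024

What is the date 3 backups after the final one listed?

The gap pattern 4, 3, 4, 3, 4, 3 repeats every 2 events.
These are the Wednesdays and Sundays of each week.
Next Sunday: March 17, 2024.
Next Wednesday: March 20, 2024.
The following Sunday is March 24, 2024.

March 24, 2024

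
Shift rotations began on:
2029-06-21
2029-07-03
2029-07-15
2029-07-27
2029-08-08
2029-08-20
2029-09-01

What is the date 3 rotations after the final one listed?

2029-10-07

Every event comes 12 days after the last (12, 12, 12, 12, 12, 12).
2029-09-01 + 12 days = 2029-09-13.
2029-09-13 + 12 days = 2029-09-25.
2029-09-25 + 12 days = 2029-10-07.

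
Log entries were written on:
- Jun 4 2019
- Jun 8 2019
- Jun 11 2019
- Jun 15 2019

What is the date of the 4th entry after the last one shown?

Jun 29 2019

Every event lands on a Tuesday or Saturday (gaps cycle 4, 3, 4).
So the schedule is: every Tuesday and Saturday.
Next Tuesday: Jun 18 2019.
Next Saturday: Jun 22 2019.
Next Tuesday: Jun 25 2019.
Next Saturday: Jun 29 2019.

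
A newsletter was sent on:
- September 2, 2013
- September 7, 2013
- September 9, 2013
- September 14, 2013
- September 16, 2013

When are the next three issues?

September 21, 2013; September 23, 2013; September 28, 2013

Gaps: 5, 2, 5, 2 days — not constant, but cyclic with period 2.
The events fall on every Monday and Saturday.
Next Saturday: September 21, 2013.
The following Monday is September 23, 2013.
Next Saturday: September 28, 2013.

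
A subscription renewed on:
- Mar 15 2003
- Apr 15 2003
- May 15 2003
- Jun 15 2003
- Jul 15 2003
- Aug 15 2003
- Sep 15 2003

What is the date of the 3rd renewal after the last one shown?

The day-of-month is always 15 (31, 30, 31, 30, 31, 31 days between events).
So this recurs on the 15th of each month.
October 2003: Oct 15 2003.
November 2003: Nov 15 2003.
Next: December 2003 → Dec 15 2003.

Dec 15 2003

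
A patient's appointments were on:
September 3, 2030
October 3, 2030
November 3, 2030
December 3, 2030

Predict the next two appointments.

January 3, 2031; February 3, 2031

The day-of-month is always 3 (30, 31, 30 days between events).
So this recurs on the 3rd of each month.
January 2031: January 3, 2031.
Next: February 2031 → February 3, 2031.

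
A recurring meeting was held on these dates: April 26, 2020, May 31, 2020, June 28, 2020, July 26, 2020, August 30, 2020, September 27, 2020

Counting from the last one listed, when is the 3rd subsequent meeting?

December 27, 2020

All Sundays; the gaps (35, 28, 28, 35, 28) vary with month length.
This is the last Sunday of each month.
Last Sunday of October 2020: October 25, 2020.
Last Sunday of November 2020: November 29, 2020.
Last Sunday of December 2020: December 27, 2020.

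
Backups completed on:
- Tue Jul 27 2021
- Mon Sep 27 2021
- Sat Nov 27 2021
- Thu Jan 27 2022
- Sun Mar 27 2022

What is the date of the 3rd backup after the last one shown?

The day-of-month is always 27 (62, 61, 61, 59 days between events).
So this recurs on the 27th of every 2 months.
May 2022: Fri May 27 2022.
Next: July 2022 → Wed Jul 27 2022.
September 2022: Tue Sep 27 2022.

Tue Sep 27 2022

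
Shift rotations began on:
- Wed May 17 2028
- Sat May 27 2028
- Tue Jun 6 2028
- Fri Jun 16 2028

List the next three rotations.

Every event comes 10 days after the last (10, 10, 10).
Fri Jun 16 2028 + 10 days = Mon Jun 26 2028.
Mon Jun 26 2028 + 10 days = Thu Jul 6 2028.
Thu Jul 6 2028 + 10 days = Sun Jul 16 2028.

Mon Jun 26 2028, Thu Jul 6 2028, Sun Jul 16 2028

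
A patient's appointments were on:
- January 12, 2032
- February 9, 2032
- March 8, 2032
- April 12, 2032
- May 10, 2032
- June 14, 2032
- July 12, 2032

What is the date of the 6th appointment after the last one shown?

These are Mondays at 28- or 35-day spacing (28, 28, 35, 28, 35, 28).
The pattern: 2nd Monday of the month.
August 2032 — 2nd Monday is August 9, 2032.
September 2032 — 2nd Monday is September 13, 2032.
2nd Monday of October 2032: October 11, 2032.
November 2032 — 2nd Monday is November 8, 2032.
December 2032 — 2nd Monday is December 13, 2032.
2nd Monday of January 2033: January 10, 2033.

January 10, 2033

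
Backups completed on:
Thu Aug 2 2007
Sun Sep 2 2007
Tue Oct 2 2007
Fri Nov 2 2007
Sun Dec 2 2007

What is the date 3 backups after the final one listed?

Sun Mar 2 2008

Gaps: 31, 30, 31, 30 days — not constant. Every event is on the 2nd of the month.
Pattern: the 2nd of each month.
Next: January 2008 → Wed Jan 2 2008.
February 2008: Sat Feb 2 2008.
March 2008: Sun Mar 2 2008.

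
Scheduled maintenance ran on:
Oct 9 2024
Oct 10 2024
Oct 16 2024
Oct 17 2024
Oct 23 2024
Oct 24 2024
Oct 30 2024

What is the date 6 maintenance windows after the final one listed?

Gaps: 1, 6, 1, 6, 1, 6 days — not constant, but cyclic with period 2.
The events fall on every Wednesday and Thursday.
The following Thursday is Oct 31 2024.
Next Wednesday: Nov 6 2024.
Next Thursday: Nov 7 2024.
The following Wednesday is Nov 13 2024.
The following Thursday is Nov 14 2024.
Next Wednesday: Nov 20 2024.

Nov 20 2024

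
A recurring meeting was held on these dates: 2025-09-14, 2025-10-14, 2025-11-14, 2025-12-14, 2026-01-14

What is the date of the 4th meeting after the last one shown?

2026-05-14

Gaps: 30, 31, 30, 31 days — not constant. Every event is on the 14th of the month.
Pattern: the 14th of each month.
Next: February 2026 → 2026-02-14.
Next: March 2026 → 2026-03-14.
Next: April 2026 → 2026-04-14.
May 2026: 2026-05-14.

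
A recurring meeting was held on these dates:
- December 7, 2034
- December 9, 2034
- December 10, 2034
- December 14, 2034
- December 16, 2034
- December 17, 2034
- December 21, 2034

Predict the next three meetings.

Gaps: 2, 1, 4, 2, 1, 4 days — not constant, but cyclic with period 3.
The events fall on every Thursday, Saturday and Sunday.
Next Saturday: December 23, 2034.
The following Sunday is December 24, 2034.
Next Thursday: December 28, 2034.

December 23, 2034; December 24, 2034; December 28, 2034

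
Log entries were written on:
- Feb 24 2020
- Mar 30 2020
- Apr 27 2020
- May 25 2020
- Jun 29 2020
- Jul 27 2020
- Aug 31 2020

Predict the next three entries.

All Mondays; the gaps (35, 28, 28, 35, 28, 35) vary with month length.
This is the last Monday of each month.
September 2020 ends with Monday Sep 28 2020.
October 2020 ends with Monday Oct 26 2020.
Last Monday of November 2020: Nov 30 2020.

Sep 28 2020, Oct 26 2020, Nov 30 2020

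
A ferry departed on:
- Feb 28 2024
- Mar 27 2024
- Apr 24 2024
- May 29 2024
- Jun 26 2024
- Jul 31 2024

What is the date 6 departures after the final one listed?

Jan 29 2025

All Wednesdays; the gaps (28, 28, 35, 28, 35) vary with month length.
This is the last Wednesday of each month.
Last Wednesday of August 2024: Aug 28 2024.
September 2024 ends with Wednesday Sep 25 2024.
October 2024 ends with Wednesday Oct 30 2024.
November 2024 ends with Wednesday Nov 27 2024.
Last Wednesday of December 2024: Dec 25 2024.
Last Wednesday of January 2025: Jan 29 2025.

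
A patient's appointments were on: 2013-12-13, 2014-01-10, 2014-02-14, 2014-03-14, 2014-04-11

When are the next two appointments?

2014-05-09, 2014-06-13

Gaps: 28, 35, 28, 28 days — a mix of 28 and 35. Every date is a Friday.
Each is the 2nd Friday of its month.
May 2014 — 2nd Friday is 2014-05-09.
2nd Friday of June 2014: 2014-06-13.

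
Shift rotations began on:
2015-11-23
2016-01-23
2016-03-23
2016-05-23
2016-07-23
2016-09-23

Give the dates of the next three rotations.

2016-11-23, 2017-01-23, 2017-03-23

The day-of-month is always 23 (61, 60, 61, 61, 62 days between events).
So this recurs on the 23rd of every 2 months.
Next: November 2016 → 2016-11-23.
January 2017: 2017-01-23.
Next: March 2017 → 2017-03-23.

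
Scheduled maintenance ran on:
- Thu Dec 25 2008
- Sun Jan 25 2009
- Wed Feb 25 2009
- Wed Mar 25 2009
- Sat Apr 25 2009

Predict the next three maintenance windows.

Gaps: 31, 31, 28, 31 days — not constant. Every event is on the 25th of the month.
Pattern: the 25th of each month.
Next: May 2009 → Mon May 25 2009.
Next: June 2009 → Thu Jun 25 2009.
July 2009: Sat Jul 25 2009.

Mon May 25 2009, Thu Jun 25 2009, Sat Jul 25 2009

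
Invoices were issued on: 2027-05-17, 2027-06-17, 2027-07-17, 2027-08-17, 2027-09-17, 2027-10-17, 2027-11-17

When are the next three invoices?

The day-of-month is always 17 (31, 30, 31, 31, 30, 31 days between events).
So this recurs on the 17th of each month.
Next: December 2027 → 2027-12-17.
January 2028: 2028-01-17.
Next: February 2028 → 2028-02-17.

2027-12-17, 2028-01-17, 2028-02-17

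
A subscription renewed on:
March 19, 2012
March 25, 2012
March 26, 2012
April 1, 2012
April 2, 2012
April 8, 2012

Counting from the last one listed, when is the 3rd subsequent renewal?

The gap pattern 6, 1, 6, 1, 6 repeats every 2 events.
These are the Mondays and Sundays of each week.
The following Monday is April 9, 2012.
The following Sunday is April 15, 2012.
Next Monday: April 16, 2012.

April 16, 2012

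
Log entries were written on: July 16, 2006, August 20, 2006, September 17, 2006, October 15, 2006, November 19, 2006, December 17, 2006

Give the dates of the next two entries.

January 21, 2007; February 18, 2007

Gaps: 35, 28, 28, 35, 28 days — a mix of 28 and 35. Every date is a Sunday.
Each is the 3rd Sunday of its month.
January 2007 — 3rd Sunday is January 21, 2007.
February 2007 — 3rd Sunday is February 18, 2007.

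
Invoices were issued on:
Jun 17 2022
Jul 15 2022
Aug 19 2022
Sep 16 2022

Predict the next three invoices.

These are Fridays at 28- or 35-day spacing (28, 35, 28).
The pattern: 3rd Friday of the month.
October 2022 — 3rd Friday is Oct 21 2022.
November 2022 — 3rd Friday is Nov 18 2022.
December 2022 — 3rd Friday is Dec 16 2022.

Oct 21 2022, Nov 18 2022, Dec 16 2022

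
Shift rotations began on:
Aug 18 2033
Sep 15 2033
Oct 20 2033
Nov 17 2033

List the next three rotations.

Dec 15 2033, Jan 19 2034, Feb 16 2034

All dates are Thursdays, 28, 35, 28 days apart.
Specifically, the 3rd Thursday of each month.
3rd Thursday of December 2033: Dec 15 2033.
3rd Thursday of January 2034: Jan 19 2034.
3rd Thursday of February 2034: Feb 16 2034.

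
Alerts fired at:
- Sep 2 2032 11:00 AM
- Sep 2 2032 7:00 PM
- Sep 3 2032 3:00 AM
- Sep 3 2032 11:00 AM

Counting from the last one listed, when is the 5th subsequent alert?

Sep 5 2032 3:00 AM

Gaps: 8, 8, 8 hours — each event is 8 hours after the previous one.
Sep 3 2032 11:00 AM + 8 h = Sep 3 2032 7:00 PM.
Sep 3 2032 7:00 PM + 8 h = Sep 4 2032 3:00 AM.
Sep 4 2032 3:00 AM + 8 h = Sep 4 2032 11:00 AM.
Sep 4 2032 11:00 AM + 8 h = Sep 4 2032 7:00 PM.
Sep 4 2032 7:00 PM + 8 h = Sep 5 2032 3:00 AM.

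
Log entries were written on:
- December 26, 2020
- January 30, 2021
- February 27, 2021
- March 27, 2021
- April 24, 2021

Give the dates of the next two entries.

May 29, 2021; June 26, 2021

All Saturdays; the gaps (35, 28, 28, 28) vary with month length.
This is the last Saturday of each month.
Last Saturday of May 2021: May 29, 2021.
Last Saturday of June 2021: June 26, 2021.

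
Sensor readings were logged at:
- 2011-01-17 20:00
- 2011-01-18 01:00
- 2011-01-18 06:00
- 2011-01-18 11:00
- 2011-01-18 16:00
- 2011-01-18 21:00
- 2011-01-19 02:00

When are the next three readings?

2011-01-19 07:00, 2011-01-19 12:00, 2011-01-19 17:00

Spacing: 5, 5, 5, 5, 5, 5 h — constant 5 h.
2011-01-19 02:00 + 5 h = 2011-01-19 07:00.
2011-01-19 07:00 + 5 h = 2011-01-19 12:00.
2011-01-19 12:00 + 5 h = 2011-01-19 17:00.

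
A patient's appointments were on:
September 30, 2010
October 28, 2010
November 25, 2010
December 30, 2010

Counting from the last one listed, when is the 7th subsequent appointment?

All Thursdays; the gaps (28, 28, 35) vary with month length.
This is the last Thursday of each month.
January 2011 ends with Thursday January 27, 2011.
February 2011 ends with Thursday February 24, 2011.
Last Thursday of March 2011: March 31, 2011.
Last Thursday of April 2011: April 28, 2011.
Last Thursday of May 2011: May 26, 2011.
June 2011 ends with Thursday June 30, 2011.
Last Thursday of July 2011: July 28, 2011.

July 28, 2011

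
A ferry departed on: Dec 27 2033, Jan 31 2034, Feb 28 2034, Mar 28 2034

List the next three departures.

Apr 25 2034, May 30 2034, Jun 27 2034

All Tuesdays; the gaps (35, 28, 28) vary with month length.
This is the last Tuesday of each month.
April 2034 ends with Tuesday Apr 25 2034.
May 2034 ends with Tuesday May 30 2034.
June 2034 ends with Tuesday Jun 27 2034.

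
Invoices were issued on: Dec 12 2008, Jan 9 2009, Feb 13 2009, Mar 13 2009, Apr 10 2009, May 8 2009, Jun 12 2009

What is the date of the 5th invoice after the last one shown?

These are Fridays at 28- or 35-day spacing (28, 35, 28, 28, 28, 35).
The pattern: 2nd Friday of the month.
2nd Friday of July 2009: Jul 10 2009.
2nd Friday of August 2009: Aug 14 2009.
September 2009 — 2nd Friday is Sep 11 2009.
October 2009 — 2nd Friday is Oct 9 2009.
November 2009 — 2nd Friday is Nov 13 2009.

Nov 13 2009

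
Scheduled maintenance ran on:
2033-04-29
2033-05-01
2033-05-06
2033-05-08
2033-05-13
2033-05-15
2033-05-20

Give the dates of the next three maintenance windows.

2033-05-22, 2033-05-27, 2033-05-29

The gap pattern 2, 5, 2, 5, 2, 5 repeats every 2 events.
These are the Fridays and Sundays of each week.
Next Sunday: 2033-05-22.
Next Friday: 2033-05-27.
The following Sunday is 2033-05-29.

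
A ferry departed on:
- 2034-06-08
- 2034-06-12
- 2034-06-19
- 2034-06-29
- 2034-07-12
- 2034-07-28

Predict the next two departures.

Gaps: 4, 7, 10, 13, 16 days — each gap is 3 larger than the previous one.
Next gap: 19 days. 2034-07-28 + 19 days = 2034-08-16.
Next gap: 22 days. 2034-08-16 + 22 days = 2034-09-07.

2034-08-16, 2034-09-07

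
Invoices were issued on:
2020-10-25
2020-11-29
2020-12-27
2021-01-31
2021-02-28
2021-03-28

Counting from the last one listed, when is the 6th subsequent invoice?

2021-09-26

Every date is a Sunday; gaps 35, 28, 35, 28, 28 days.
Each is the last Sunday of its month (at least one falls on the 29th or later, ruling out '4th Sunday').
Last Sunday of April 2021: 2021-04-25.
Last Sunday of May 2021: 2021-05-30.
Last Sunday of June 2021: 2021-06-27.
July 2021 ends with Sunday 2021-07-25.
August 2021 ends with Sunday 2021-08-29.
September 2021 ends with Sunday 2021-09-26.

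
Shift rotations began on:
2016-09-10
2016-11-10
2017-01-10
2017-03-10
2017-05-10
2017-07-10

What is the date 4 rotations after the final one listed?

2018-03-10

Gaps: 61, 61, 59, 61, 61 days — not constant. Every event is on the 10th of the month.
Pattern: the 10th of every 2 months.
September 2017: 2017-09-10.
Next: November 2017 → 2017-11-10.
Next: January 2018 → 2018-01-10.
Next: March 2018 → 2018-03-10.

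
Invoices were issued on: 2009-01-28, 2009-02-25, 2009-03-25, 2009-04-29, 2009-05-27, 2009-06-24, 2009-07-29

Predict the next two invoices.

2009-08-26, 2009-09-30

These are Wednesdays with 28, 28, 35, 28, 28, 35-day gaps.
Each is the final Wednesday of its month — 2009-04-29 is past the 28th, so '4th Wednesday' doesn't fit.
August 2009 ends with Wednesday 2009-08-26.
Last Wednesday of September 2009: 2009-09-30.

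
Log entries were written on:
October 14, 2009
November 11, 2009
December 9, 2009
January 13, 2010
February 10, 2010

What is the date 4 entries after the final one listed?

June 9, 2010

All dates are Wednesdays, 28, 28, 35, 28 days apart.
Specifically, the 2nd Wednesday of each month.
2nd Wednesday of March 2010: March 10, 2010.
2nd Wednesday of April 2010: April 14, 2010.
May 2010 — 2nd Wednesday is May 12, 2010.
June 2010 — 2nd Wednesday is June 9, 2010.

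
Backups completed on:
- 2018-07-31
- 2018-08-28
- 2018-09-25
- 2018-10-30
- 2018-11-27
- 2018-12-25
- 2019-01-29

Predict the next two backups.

All Tuesdays; the gaps (28, 28, 35, 28, 28, 35) vary with month length.
This is the last Tuesday of each month.
Last Tuesday of February 2019: 2019-02-26.
Last Tuesday of March 2019: 2019-03-26.

2019-02-26, 2019-03-26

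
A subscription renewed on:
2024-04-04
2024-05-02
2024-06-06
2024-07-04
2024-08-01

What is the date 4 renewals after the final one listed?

2024-12-05

These are Thursdays at 28- or 35-day spacing (28, 35, 28, 28).
The pattern: 1st Thursday of the month.
1st Thursday of September 2024: 2024-09-05.
October 2024 — 1st Thursday is 2024-10-03.
1st Thursday of November 2024: 2024-11-07.
1st Thursday of December 2024: 2024-12-05.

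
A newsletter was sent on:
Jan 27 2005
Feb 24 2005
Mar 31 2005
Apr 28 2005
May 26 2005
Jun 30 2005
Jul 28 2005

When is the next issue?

These are Thursdays with 28, 35, 28, 28, 35, 28-day gaps.
Each is the final Thursday of its month — Mar 31 2005 is past the 28th, so '4th Thursday' doesn't fit.
August 2005 ends with Thursday Aug 25 2005.

Aug 25 2005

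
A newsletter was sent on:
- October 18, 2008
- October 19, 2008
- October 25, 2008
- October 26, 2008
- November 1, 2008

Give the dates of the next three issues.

Every event lands on a Saturday or Sunday (gaps cycle 1, 6, 1, 6).
So the schedule is: every Saturday and Sunday.
The following Sunday is November 2, 2008.
Next Saturday: November 8, 2008.
Next Sunday: November 9, 2008.

November 2, 2008; November 8, 2008; November 9, 2008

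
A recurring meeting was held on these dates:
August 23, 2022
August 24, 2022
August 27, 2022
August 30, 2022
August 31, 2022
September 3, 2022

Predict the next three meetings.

Gaps: 1, 3, 3, 1, 3 days — not constant, but cyclic with period 3.
The events fall on every Tuesday, Wednesday and Saturday.
The following Tuesday is September 6, 2022.
Next Wednesday: September 7, 2022.
Next Saturday: September 10, 2022.

September 6, 2022; September 7, 2022; September 10, 2022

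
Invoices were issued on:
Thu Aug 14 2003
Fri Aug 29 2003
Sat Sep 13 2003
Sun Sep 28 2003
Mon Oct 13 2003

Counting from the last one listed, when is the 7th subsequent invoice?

Every event comes 15 days after the last (15, 15, 15, 15).
Mon Oct 13 2003 + 15 days = Tue Oct 28 2003.
Tue Oct 28 2003 + 15 days = Wed Nov 12 2003.
Wed Nov 12 2003 + 15 days = Thu Nov 27 2003.
Thu Nov 27 2003 + 15 days = Fri Dec 12 2003.
Fri Dec 12 2003 + 15 days = Sat Dec 27 2003.
Sat Dec 27 2003 + 15 days = Sun Jan 11 2004.
Sun Jan 11 2004 + 15 days = Mon Jan 26 2004.

Mon Jan 26 2004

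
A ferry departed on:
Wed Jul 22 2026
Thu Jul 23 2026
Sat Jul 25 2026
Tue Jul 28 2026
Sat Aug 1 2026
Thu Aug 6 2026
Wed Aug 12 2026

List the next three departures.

Gaps: 1, 2, 3, 4, 5, 6 days — each gap is 1 larger than the previous one.
Next gap: 7 days. Wed Aug 12 2026 + 7 days = Wed Aug 19 2026.
Next gap: 8 days. Wed Aug 19 2026 + 8 days = Thu Aug 27 2026.
Next gap: 9 days. Thu Aug 27 2026 + 9 days = Sat Sep 5 2026.

Wed Aug 19 2026, Thu Aug 27 2026, Sat Sep 5 2026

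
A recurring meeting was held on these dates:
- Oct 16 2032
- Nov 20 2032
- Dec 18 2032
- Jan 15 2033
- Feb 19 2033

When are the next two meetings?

These are Saturdays at 28- or 35-day spacing (35, 28, 28, 35).
The pattern: 3rd Saturday of the month.
March 2033 — 3rd Saturday is Mar 19 2033.
April 2033 — 3rd Saturday is Apr 16 2033.

Mar 19 2033, Apr 16 2033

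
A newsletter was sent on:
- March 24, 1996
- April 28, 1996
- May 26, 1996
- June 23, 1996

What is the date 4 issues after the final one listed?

October 27, 1996

All dates are Sundays, 35, 28, 28 days apart.
Specifically, the 4th Sunday of each month.
4th Sunday of July 1996: July 28, 1996.
August 1996 — 4th Sunday is August 25, 1996.
4th Sunday of September 1996: September 22, 1996.
4th Sunday of October 1996: October 27, 1996.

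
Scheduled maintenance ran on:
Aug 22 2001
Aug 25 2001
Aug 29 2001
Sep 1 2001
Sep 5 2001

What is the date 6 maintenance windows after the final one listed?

The gap pattern 3, 4, 3, 4 repeats every 2 events.
These are the Wednesdays and Saturdays of each week.
The following Saturday is Sep 8 2001.
Next Wednesday: Sep 12 2001.
Next Saturday: Sep 15 2001.
Next Wednesday: Sep 19 2001.
Next Saturday: Sep 22 2001.
The following Wednesday is Sep 26 2001.

Sep 26 2001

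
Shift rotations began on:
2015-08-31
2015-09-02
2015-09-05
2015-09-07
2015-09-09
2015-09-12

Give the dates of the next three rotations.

2015-09-14, 2015-09-16, 2015-09-19

The gap pattern 2, 3, 2, 2, 3 repeats every 3 events.
These are the Mondays, Wednesdays and Saturdays of each week.
Next Monday: 2015-09-14.
Next Wednesday: 2015-09-16.
Next Saturday: 2015-09-19.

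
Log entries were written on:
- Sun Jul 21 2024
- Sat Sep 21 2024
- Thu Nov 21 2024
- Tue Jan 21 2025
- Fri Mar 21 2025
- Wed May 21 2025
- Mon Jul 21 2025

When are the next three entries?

The day-of-month is always 21 (62, 61, 61, 59, 61, 61 days between events).
So this recurs on the 21st of every 2 months.
Next: September 2025 → Sun Sep 21 2025.
Next: November 2025 → Fri Nov 21 2025.
January 2026: Wed Jan 21 2026.

Sun Sep 21 2025, Fri Nov 21 2025, Wed Jan 21 2026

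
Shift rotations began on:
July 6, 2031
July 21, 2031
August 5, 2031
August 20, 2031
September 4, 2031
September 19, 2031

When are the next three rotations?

Every event comes 15 days after the last (15, 15, 15, 15, 15).
September 19, 2031 + 15 days = October 4, 2031.
October 4, 2031 + 15 days = October 19, 2031.
October 19, 2031 + 15 days = November 3, 2031.

October 4, 2031; October 19, 2031; November 3, 2031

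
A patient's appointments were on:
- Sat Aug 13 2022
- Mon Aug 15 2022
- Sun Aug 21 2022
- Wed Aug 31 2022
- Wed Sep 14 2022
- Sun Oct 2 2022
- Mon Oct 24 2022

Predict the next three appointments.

Gaps: 2, 6, 10, 14, 18, 22 days — each gap is 4 larger than the previous one.
Next gap: 26 days. Mon Oct 24 2022 + 26 days = Sat Nov 19 2022.
Next gap: 30 days. Sat Nov 19 2022 + 30 days = Mon Dec 19 2022.
Next gap: 34 days. Mon Dec 19 2022 + 34 days = Sun Jan 22 2023.

Sat Nov 19 2022, Mon Dec 19 2022, Sun Jan 22 2023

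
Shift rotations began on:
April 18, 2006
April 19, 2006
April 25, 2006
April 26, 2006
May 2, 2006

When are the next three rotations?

Gaps: 1, 6, 1, 6 days — not constant, but cyclic with period 2.
The events fall on every Tuesday and Wednesday.
Next Wednesday: May 3, 2006.
The following Tuesday is May 9, 2006.
Next Wednesday: May 10, 2006.

May 3, 2006; May 9, 2006; May 10, 2006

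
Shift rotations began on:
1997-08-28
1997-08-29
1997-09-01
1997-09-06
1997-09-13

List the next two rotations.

Intervals are 1, 3, 5, 7 days — an arithmetic progression with common difference 2.
Next gap: 9 days. 1997-09-13 + 9 days = 1997-09-22.
Next gap: 11 days. 1997-09-22 + 11 days = 1997-10-03.

1997-09-22, 1997-10-03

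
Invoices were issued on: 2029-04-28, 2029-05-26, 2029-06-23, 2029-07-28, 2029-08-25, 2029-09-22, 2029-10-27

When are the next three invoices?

2029-11-24, 2029-12-22, 2030-01-26

Gaps: 28, 28, 35, 28, 28, 35 days — a mix of 28 and 35. Every date is a Saturday.
Each is the 4th Saturday of its month.
November 2029 — 4th Saturday is 2029-11-24.
4th Saturday of December 2029: 2029-12-22.
4th Saturday of January 2030: 2030-01-26.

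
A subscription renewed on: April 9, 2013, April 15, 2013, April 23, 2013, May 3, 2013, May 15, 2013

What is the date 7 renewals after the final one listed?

October 2, 2013

The spacing grows by 2 each time: 6, 8, 10, 12 days.
Next gap: 14 days. May 15, 2013 + 14 days = May 29, 2013.
Next gap: 16 days. May 29, 2013 + 16 days = June 14, 2013.
Next gap: 18 days. June 14, 2013 + 18 days = July 2, 2013.
Next gap: 20 days. July 2, 2013 + 20 days = July 22, 2013.
Next gap: 22 days. July 22, 2013 + 22 days = August 13, 2013.
Next gap: 24 days. August 13, 2013 + 24 days = September 6, 2013.
Next gap: 26 days. September 6, 2013 + 26 days = October 2, 2013.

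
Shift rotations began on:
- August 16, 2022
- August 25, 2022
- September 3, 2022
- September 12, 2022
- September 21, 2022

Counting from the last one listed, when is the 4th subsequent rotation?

Every event comes 9 days after the last (9, 9, 9, 9).
September 21, 2022 + 9 days = September 30, 2022.
September 30, 2022 + 9 days = October 9, 2022.
October 9, 2022 + 9 days = October 18, 2022.
October 18, 2022 + 9 days = October 27, 2022.

October 27, 2022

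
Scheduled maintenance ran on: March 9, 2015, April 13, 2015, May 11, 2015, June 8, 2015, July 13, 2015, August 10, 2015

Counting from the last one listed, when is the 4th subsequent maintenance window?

Gaps: 35, 28, 28, 35, 28 days — a mix of 28 and 35. Every date is a Monday.
Each is the 2nd Monday of its month.
2nd Monday of September 2015: September 14, 2015.
2nd Monday of October 2015: October 12, 2015.
November 2015 — 2nd Monday is November 9, 2015.
2nd Monday of December 2015: December 14, 2015.

December 14, 2015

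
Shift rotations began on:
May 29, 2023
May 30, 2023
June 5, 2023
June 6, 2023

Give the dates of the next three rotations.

Every event lands on a Monday or Tuesday (gaps cycle 1, 6, 1).
So the schedule is: every Monday and Tuesday.
The following Monday is June 12, 2023.
Next Tuesday: June 13, 2023.
Next Monday: June 19, 2023.

June 12, 2023; June 13, 2023; June 19, 2023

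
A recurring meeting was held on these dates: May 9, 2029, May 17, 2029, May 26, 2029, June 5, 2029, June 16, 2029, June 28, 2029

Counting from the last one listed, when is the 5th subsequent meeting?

September 11, 2029

Intervals are 8, 9, 10, 11, 12 days — an arithmetic progression with common difference 1.
Next gap: 13 days. June 28, 2029 + 13 days = July 11, 2029.
Next gap: 14 days. July 11, 2029 + 14 days = July 25, 2029.
Next gap: 15 days. July 25, 2029 + 15 days = August 9, 2029.
Next gap: 16 days. August 9, 2029 + 16 days = August 25, 2029.
Next gap: 17 days. August 25, 2029 + 17 days = September 11, 2029.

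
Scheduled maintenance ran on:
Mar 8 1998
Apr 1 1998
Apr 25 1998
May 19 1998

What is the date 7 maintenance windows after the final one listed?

The spacing is 24, 24, 24 days — always 24 days.
May 19 1998 + 24 days = Jun 12 1998.
Jun 12 1998 + 24 days = Jul 6 1998.
Jul 6 1998 + 24 days = Jul 30 1998.
Jul 30 1998 + 24 days = Aug 23 1998.
Aug 23 1998 + 24 days = Sep 16 1998.
Sep 16 1998 + 24 days = Oct 10 1998.
Oct 10 1998 + 24 days = Nov 3 1998.

Nov 3 1998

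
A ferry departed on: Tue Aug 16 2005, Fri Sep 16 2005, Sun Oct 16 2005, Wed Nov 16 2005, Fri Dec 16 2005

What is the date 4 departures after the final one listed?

Gaps: 31, 30, 31, 30 days — not constant. Every event is on the 16th of the month.
Pattern: the 16th of each month.
January 2006: Mon Jan 16 2006.
February 2006: Thu Feb 16 2006.
March 2006: Thu Mar 16 2006.
April 2006: Sun Apr 16 2006.

Sun Apr 16 2006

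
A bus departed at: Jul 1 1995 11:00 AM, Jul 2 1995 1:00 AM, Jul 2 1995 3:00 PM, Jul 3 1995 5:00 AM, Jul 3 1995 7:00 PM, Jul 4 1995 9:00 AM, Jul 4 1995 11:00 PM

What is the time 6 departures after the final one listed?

The interval is a steady 14 hours (14, 14, 14, 14, 14, 14).
Jul 4 1995 11:00 PM + 14 h = Jul 5 1995 1:00 PM.
Jul 5 1995 1:00 PM + 14 h = Jul 6 1995 3:00 AM.
Jul 6 1995 3:00 AM + 14 h = Jul 6 1995 5:00 PM.
Jul 6 1995 5:00 PM + 14 h = Jul 7 1995 7:00 AM.
Jul 7 1995 7:00 AM + 14 h = Jul 7 1995 9:00 PM.
Jul 7 1995 9:00 PM + 14 h = Jul 8 1995 11:00 AM.

Jul 8 1995 11:00 AM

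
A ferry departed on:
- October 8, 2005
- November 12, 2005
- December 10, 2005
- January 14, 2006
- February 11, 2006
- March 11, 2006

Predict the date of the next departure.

Gaps: 35, 28, 35, 28, 28 days — a mix of 28 and 35. Every date is a Saturday.
Each is the 2nd Saturday of its month.
April 2006 — 2nd Saturday is April 8, 2006.

April 8, 2006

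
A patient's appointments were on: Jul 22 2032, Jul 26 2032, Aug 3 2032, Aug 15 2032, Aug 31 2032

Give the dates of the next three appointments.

Sep 20 2032, Oct 14 2032, Nov 11 2032

Gaps: 4, 8, 12, 16 days — each gap is 4 larger than the previous one.
Next gap: 20 days. Aug 31 2032 + 20 days = Sep 20 2032.
Next gap: 24 days. Sep 20 2032 + 24 days = Oct 14 2032.
Next gap: 28 days. Oct 14 2032 + 28 days = Nov 11 2032.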